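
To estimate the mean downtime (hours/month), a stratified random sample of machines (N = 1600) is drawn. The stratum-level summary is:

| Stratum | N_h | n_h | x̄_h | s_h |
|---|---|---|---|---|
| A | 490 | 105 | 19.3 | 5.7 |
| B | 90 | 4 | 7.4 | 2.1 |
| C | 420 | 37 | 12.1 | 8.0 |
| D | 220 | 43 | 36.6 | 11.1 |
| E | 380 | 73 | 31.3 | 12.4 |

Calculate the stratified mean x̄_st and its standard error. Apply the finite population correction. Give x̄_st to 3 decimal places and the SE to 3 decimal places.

x̄_st = Σ W_h x̄_h = (490·19.3 + 90·7.4 + 420·12.1 + 220·36.6 + 380·31.3)/1600 = 21.96937
V̂(x̄_st) = Σ W_h² (1 − n_h/N_h) s_h²/n_h, with W_h = N_h/N and N = 1600:
  stratum A: (490/1600)²·(1 − 105/490)·5.7²/105 = 0.0228022
  stratum B: (90/1600)²·(1 − 4/90)·2.1²/4 = 0.00333334
  stratum C: (420/1600)²·(1 − 37/420)·8.0²/37 = 0.108689
  stratum D: (220/1600)²·(1 − 43/220)·11.1²/43 = 0.0435846
  stratum E: (380/1600)²·(1 − 73/380)·12.4²/73 = 0.0959848
V̂(x̄_st) = 0.274394
SE(x̄_st) = √0.274394 = 0.523827

x̄_st ≈ 21.969, SE ≈ 0.524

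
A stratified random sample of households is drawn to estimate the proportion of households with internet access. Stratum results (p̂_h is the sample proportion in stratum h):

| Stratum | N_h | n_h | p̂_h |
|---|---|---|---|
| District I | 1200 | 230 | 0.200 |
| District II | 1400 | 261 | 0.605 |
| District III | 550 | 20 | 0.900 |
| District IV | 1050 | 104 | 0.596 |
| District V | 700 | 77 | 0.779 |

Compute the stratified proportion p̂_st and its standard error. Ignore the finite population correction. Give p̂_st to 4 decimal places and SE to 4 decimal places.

p̂_st ≈ 0.5619, SE ≈ 0.0182

N = 4900; stratum weights W_h = N_h/N.
p̂_st = Σ W_h p̂_h = (1200·0.200 + 1400·0.605 + 550·0.900 + 1050·0.596 + 700·0.779)/4900 = 0.56186
V̂(p̂_st) = Σ W_h² p̂_h(1−p̂_h)/(n_h−1):
  stratum District I: (1200/4900)²·0.200·0.800/229 = 4.19039e-05
  stratum District II: (1400/4900)²·0.605·0.395/260 = 7.50314e-05
  stratum District III: (550/4900)²·0.900·0.100/19 = 5.96791e-05
  stratum District IV: (1050/4900)²·0.596·0.404/103 = 0.000107344
  stratum District V: (700/4900)²·0.779·0.221/76 = 4.62296e-05
V̂(p̂_st) = 0.000330188; SE = √V̂ = 0.0181711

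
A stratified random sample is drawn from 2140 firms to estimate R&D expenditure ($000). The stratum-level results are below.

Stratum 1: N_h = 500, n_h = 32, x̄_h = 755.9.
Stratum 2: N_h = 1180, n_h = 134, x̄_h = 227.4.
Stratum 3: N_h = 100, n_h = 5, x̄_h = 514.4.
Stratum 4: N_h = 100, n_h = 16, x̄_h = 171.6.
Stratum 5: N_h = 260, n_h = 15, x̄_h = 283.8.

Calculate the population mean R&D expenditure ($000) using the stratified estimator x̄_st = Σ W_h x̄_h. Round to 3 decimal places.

x̄_st ≈ 368.537

N = Σ N_h = 2140. Stratum weights W_h = N_h/N.
x̄_st = (500·755.9 + 1180·227.4 + 100·514.4 + 100·171.6 + 260·283.8) / 2140 = 368.53738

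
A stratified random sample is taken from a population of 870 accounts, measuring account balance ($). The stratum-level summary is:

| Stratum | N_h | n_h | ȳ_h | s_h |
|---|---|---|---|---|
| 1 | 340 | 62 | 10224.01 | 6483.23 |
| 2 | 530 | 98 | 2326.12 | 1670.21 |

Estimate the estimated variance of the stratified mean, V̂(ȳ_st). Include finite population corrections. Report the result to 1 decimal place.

V̂(ȳ_st) ≈ 93270.3

V̂(ȳ_st) = Σ W_h² (1 − n_h/N_h) s_h²/n_h, with W_h = N_h/N and N = 870:
  stratum 1: (340/870)²·(1 − 62/340)·6483.23²/62 = 84659.6
  stratum 2: (530/870)²·(1 − 98/530)·1670.21²/98 = 8610.67
V̂(ȳ_st) = 93270.3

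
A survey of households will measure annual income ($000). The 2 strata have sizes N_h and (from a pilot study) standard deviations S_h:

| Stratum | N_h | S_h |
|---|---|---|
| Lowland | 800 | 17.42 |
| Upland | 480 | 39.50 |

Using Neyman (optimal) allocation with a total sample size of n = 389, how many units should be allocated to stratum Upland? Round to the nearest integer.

224

Neyman allocation: n_h = n · N_h S_h / Σ N_i S_i, with n = 389.
  stratum Lowland: N_h·S_h = 800·17.42 = 13936.00
  stratum Upland: N_h·S_h = 480·39.50 = 18960.00
Σ N_h S_h = 32896.00
n for stratum Upland = 389·18960.00/32896.00 = 224.205 → 224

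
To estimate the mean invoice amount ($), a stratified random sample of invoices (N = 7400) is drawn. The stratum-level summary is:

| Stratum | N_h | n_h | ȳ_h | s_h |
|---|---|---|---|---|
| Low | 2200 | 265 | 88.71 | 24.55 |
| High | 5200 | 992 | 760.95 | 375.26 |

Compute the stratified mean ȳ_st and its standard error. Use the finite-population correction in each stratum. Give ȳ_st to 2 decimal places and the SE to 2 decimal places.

ȳ_st = Σ W_h ȳ_h = (2200·88.71 + 5200·760.95)/7400 = 561.09486
V̂(ȳ_st) = Σ W_h² (1 − n_h/N_h) s_h²/n_h, with W_h = N_h/N and N = 7400:
  stratum Low: (2200/7400)²·(1 − 265/2200)·24.55²/265 = 0.176806
  stratum High: (5200/7400)²·(1 − 992/5200)·375.26²/992 = 56.7242
V̂(ȳ_st) = 56.901
SE(ȳ_st) = √56.901 = 7.54328

ȳ_st ≈ 561.09, SE ≈ 7.54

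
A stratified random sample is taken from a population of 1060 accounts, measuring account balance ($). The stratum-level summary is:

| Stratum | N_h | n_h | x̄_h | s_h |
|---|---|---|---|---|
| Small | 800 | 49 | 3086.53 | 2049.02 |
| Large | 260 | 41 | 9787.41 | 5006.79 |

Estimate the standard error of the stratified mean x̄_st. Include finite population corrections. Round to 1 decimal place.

SE(x̄_st) ≈ 277.1

V̂(x̄_st) = Σ W_h² (1 − n_h/N_h) s_h²/n_h, with W_h = N_h/N and N = 1060:
  stratum Small: (800/1060)²·(1 − 49/800)·2049.02²/49 = 45815.7
  stratum Large: (260/1060)²·(1 − 41/260)·5006.79²/41 = 30984.2
V̂(x̄_st) = 76799.9
SE(x̄_st) = √76799.9 = 277.128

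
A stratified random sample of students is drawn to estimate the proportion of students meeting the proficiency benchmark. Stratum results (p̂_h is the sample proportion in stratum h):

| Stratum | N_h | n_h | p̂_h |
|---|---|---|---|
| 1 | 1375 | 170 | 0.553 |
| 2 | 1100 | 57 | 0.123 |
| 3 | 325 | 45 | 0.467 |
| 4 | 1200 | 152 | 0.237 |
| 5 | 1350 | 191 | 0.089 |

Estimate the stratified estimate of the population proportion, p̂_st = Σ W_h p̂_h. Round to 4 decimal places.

p̂_st ≈ 0.2714

N = 5350; stratum weights W_h = N_h/N.
p̂_st = Σ W_h p̂_h = (1375·0.553 + 1100·0.123 + 325·0.467 + 1200·0.237 + 1350·0.089)/5350 = 0.27140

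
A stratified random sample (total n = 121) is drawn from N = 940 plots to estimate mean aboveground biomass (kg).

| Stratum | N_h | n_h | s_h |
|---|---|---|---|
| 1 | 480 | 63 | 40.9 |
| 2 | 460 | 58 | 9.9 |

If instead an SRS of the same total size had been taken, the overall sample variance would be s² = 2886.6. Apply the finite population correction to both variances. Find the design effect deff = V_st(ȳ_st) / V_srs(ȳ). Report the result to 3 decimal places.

deff ≈ 0.306

V̂(ȳ_st) = Σ W_h² (1 − n_h/N_h) s_h²/n_h, with W_h = N_h/N and N = 940:
  stratum 1: (480/940)²·(1 − 63/480)·40.9²/63 = 6.01489
  stratum 2: (460/940)²·(1 − 58/460)·9.9²/58 = 0.353647
V_st = 6.36854
V_srs = (1 − 121/940)·2886.6/121 = 20.7853
deff = V_st / V_srs = 6.36854/20.7853 = 0.3064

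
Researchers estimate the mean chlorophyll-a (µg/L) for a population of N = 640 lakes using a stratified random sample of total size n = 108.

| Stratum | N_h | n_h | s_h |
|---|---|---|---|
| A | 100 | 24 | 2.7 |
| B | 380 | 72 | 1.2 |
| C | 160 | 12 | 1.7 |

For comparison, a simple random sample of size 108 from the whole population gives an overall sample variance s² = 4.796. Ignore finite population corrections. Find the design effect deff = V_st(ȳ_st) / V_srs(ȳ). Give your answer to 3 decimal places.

V̂(ȳ_st) = Σ W_h² s_h²/n_h, with W_h = N_h/N and N = 640:
  stratum A: (100/640)²·2.7²/24 = 0.00741577
  stratum B: (380/640)²·1.2²/72 = 0.00705078
  stratum C: (160/640)²·1.7²/12 = 0.0150521
V_st = 0.0295186
V_srs = s²/n = 4.796/108 = 0.0444074
deff = V_st / V_srs = 0.0295186/0.0444074 = 0.6647

deff ≈ 0.665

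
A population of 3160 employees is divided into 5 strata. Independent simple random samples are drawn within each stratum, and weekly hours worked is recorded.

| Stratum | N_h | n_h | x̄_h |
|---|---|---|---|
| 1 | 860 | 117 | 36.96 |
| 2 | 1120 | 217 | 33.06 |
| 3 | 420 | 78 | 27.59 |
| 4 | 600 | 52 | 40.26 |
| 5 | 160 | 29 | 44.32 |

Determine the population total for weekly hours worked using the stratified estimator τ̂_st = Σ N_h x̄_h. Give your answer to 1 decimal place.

τ̂_st ≈ 111647.8

τ̂_st = Σ N_h x̄_h = 860·36.96 + 1120·33.06 + 420·27.59 + 600·40.26 + 160·44.32 = 111647.8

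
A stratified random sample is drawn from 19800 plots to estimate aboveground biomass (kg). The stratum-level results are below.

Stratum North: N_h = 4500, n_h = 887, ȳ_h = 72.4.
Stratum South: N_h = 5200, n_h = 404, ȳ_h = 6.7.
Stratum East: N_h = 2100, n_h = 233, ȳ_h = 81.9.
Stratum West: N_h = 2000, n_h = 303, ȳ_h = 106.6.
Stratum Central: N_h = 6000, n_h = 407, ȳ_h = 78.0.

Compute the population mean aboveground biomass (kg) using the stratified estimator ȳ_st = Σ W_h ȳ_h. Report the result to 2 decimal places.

ȳ_st ≈ 61.30

N = Σ N_h = 19800. Stratum weights W_h = N_h/N.
ȳ_st = (4500·72.4 + 5200·6.7 + 2100·81.9 + 2000·106.6 + 6000·78.0) / 19800 = 61.3045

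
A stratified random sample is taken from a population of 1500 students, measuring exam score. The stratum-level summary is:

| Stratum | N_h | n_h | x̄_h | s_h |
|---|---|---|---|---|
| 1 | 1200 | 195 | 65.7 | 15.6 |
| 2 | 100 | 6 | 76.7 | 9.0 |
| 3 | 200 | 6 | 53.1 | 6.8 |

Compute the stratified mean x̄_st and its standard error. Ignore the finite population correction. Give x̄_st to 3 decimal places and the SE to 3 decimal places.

x̄_st ≈ 64.753, SE ≈ 0.998

x̄_st = Σ W_h x̄_h = (1200·65.7 + 100·76.7 + 200·53.1)/1500 = 64.75333
V̂(x̄_st) = Σ W_h² s_h²/n_h, with W_h = N_h/N and N = 1500:
  stratum 1: (1200/1500)²·15.6²/195 = 0.79872
  stratum 2: (100/1500)²·9.0²/6 = 0.06
  stratum 3: (200/1500)²·6.8²/6 = 0.137007
V̂(x̄_st) = 0.995727
SE(x̄_st) = √0.995727 = 0.997861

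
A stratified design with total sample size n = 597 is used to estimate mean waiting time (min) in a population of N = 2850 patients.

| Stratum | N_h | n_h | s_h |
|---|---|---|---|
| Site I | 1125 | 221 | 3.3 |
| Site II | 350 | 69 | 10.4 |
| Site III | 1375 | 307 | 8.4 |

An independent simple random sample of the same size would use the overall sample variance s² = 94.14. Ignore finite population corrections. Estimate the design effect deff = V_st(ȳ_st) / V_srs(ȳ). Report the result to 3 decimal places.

V̂(ȳ_st) = Σ W_h² s_h²/n_h, with W_h = N_h/N and N = 2850:
  stratum Site I: (1125/2850)²·3.3²/221 = 0.00767805
  stratum Site II: (350/2850)²·10.4²/69 = 0.0236409
  stratum Site III: (1375/2850)²·8.4²/307 = 0.0534978
V_st = 0.0848167
V_srs = s²/n = 94.14/597 = 0.157688
deff = V_st / V_srs = 0.0848167/0.157688 = 0.5379

deff ≈ 0.538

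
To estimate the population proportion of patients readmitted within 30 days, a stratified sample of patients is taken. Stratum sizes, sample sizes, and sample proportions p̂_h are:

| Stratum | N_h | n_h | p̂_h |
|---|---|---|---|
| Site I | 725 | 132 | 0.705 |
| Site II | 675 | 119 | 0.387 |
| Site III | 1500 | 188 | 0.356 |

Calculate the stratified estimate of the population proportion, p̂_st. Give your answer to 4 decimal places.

p̂_st ≈ 0.4505

N = 2900; stratum weights W_h = N_h/N.
p̂_st = Σ W_h p̂_h = (725·0.705 + 675·0.387 + 1500·0.356)/2900 = 0.45047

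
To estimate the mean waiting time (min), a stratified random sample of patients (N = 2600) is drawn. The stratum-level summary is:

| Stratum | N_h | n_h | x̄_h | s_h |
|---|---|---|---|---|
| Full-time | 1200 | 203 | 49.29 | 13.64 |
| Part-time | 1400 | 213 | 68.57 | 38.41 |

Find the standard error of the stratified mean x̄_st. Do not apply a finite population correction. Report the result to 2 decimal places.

V̂(x̄_st) = Σ W_h² s_h²/n_h, with W_h = N_h/N and N = 2600:
  stratum Full-time: (1200/2600)²·13.64²/203 = 0.195231
  stratum Part-time: (1400/2600)²·38.41²/213 = 2.00825
V̂(x̄_st) = 2.20348
SE(x̄_st) = √2.20348 = 1.48441

SE(x̄_st) ≈ 1.48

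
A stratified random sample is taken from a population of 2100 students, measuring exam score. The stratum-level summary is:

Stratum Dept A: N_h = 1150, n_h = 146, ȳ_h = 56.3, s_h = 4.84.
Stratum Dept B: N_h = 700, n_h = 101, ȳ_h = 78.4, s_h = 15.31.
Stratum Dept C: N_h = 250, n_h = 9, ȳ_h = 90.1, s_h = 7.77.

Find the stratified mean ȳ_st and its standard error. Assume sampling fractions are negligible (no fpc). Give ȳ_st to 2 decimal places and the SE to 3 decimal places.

ȳ_st ≈ 67.69, SE ≈ 0.633

ȳ_st = Σ W_h ȳ_h = (1150·56.3 + 700·78.4 + 250·90.1)/2100 = 67.69048
V̂(ȳ_st) = Σ W_h² s_h²/n_h, with W_h = N_h/N and N = 2100:
  stratum Dept A: (1150/2100)²·4.84²/146 = 0.0481166
  stratum Dept B: (700/2100)²·15.31²/101 = 0.257861
  stratum Dept C: (250/2100)²·7.77²/9 = 0.0950694
V̂(ȳ_st) = 0.401048
SE(ȳ_st) = √0.401048 = 0.633283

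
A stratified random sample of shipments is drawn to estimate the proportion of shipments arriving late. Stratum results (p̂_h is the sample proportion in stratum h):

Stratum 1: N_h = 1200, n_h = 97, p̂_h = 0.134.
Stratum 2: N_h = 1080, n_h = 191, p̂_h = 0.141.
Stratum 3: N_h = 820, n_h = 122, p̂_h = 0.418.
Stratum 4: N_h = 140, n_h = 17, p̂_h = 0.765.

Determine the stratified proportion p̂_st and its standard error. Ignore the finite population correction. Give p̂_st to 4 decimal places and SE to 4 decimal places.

p̂_st ≈ 0.2355, SE ≈ 0.0197

N = 3240; stratum weights W_h = N_h/N.
p̂_st = Σ W_h p̂_h = (1200·0.134 + 1080·0.141 + 820·0.418 + 140·0.765)/3240 = 0.23548
V̂(p̂_st) = Σ W_h² p̂_h(1−p̂_h)/(n_h−1):
  stratum 1: (1200/3240)²·0.134·0.866/96 = 0.000165815
  stratum 2: (1080/3240)²·0.141·0.859/190 = 7.08298e-05
  stratum 3: (820/3240)²·0.418·0.582/121 = 0.000128781
  stratum 4: (140/3240)²·0.765·0.235/16 = 2.09785e-05
V̂(p̂_st) = 0.000386404; SE = √V̂ = 0.0196572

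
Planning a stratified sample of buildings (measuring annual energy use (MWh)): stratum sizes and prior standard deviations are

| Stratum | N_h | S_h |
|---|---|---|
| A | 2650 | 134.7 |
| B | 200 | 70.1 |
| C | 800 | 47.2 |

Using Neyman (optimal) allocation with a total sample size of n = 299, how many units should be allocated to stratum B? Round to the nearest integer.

10

Neyman allocation: n_h = n · N_h S_h / Σ N_i S_i, with n = 299.
  stratum A: N_h·S_h = 2650·134.7 = 356955.00
  stratum B: N_h·S_h = 200·70.1 = 14020.00
  stratum C: N_h·S_h = 800·47.2 = 37760.00
Σ N_h S_h = 408735.00
n for stratum B = 299·14020.00/408735.00 = 10.256 → 10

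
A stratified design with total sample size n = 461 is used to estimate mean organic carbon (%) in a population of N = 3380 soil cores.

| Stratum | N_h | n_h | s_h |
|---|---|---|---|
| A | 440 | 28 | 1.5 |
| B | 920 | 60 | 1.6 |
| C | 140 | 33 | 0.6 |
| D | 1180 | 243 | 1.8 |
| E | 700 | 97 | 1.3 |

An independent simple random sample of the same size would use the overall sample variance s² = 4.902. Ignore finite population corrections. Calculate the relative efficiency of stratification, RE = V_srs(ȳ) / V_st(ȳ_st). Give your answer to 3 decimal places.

V̂(ȳ_st) = Σ W_h² s_h²/n_h, with W_h = N_h/N and N = 3380:
  stratum A: (440/3380)²·1.5²/28 = 0.00136175
  stratum B: (920/3380)²·1.6²/60 = 0.00316105
  stratum C: (140/3380)²·0.6²/33 = 1.87159e-05
  stratum D: (1180/3380)²·1.8²/243 = 0.00162506
  stratum E: (700/3380)²·1.3²/97 = 0.00074727
V_st = 0.00691384
V_srs = s²/n = 4.902/461 = 0.0106334
Relative efficiency = V_srs / V_st = 0.0106334/0.00691384 = 1.5380

RE ≈ 1.538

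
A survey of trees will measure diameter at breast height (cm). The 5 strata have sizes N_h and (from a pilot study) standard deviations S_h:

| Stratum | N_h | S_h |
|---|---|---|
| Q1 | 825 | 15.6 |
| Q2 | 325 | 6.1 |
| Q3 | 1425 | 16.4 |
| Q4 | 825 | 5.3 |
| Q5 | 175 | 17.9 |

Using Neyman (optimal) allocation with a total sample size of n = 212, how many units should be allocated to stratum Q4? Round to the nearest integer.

20

Neyman allocation: n_h = n · N_h S_h / Σ N_i S_i, with n = 212.
  stratum Q1: N_h·S_h = 825·15.6 = 12870.00
  stratum Q2: N_h·S_h = 325·6.1 = 1982.50
  stratum Q3: N_h·S_h = 1425·16.4 = 23370.00
  stratum Q4: N_h·S_h = 825·5.3 = 4372.50
  stratum Q5: N_h·S_h = 175·17.9 = 3132.50
Σ N_h S_h = 45727.50
n for stratum Q4 = 212·4372.50/45727.50 = 20.272 → 20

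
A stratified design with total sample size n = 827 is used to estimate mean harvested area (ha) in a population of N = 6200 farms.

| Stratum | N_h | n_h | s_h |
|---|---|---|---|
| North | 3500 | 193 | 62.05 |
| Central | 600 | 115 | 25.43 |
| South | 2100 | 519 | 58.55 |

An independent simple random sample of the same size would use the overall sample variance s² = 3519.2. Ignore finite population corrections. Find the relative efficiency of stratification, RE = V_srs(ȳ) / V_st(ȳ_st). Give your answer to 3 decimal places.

RE ≈ 0.594

V̂(ȳ_st) = Σ W_h² s_h²/n_h, with W_h = N_h/N and N = 6200:
  stratum North: (3500/6200)²·62.05²/193 = 6.35739
  stratum Central: (600/6200)²·25.43²/115 = 0.052664
  stratum South: (2100/6200)²·58.55²/519 = 0.757777
V_st = 7.16783
V_srs = s²/n = 3519.2/827 = 4.25538
Relative efficiency = V_srs / V_st = 4.25538/7.16783 = 0.5937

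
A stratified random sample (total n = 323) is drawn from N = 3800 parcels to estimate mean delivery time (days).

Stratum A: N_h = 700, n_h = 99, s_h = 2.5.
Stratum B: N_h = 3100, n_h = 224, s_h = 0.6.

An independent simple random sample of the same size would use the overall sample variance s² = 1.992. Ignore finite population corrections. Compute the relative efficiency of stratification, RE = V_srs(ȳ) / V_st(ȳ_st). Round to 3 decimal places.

V̂(ȳ_st) = Σ W_h² s_h²/n_h, with W_h = N_h/N and N = 3800:
  stratum A: (700/3800)²·2.5²/99 = 0.00214227
  stratum B: (3100/3800)²·0.6²/224 = 0.00106957
V_st = 0.00321184
V_srs = s²/n = 1.992/323 = 0.00616718
Relative efficiency = V_srs / V_st = 0.00616718/0.00321184 = 1.9201

RE ≈ 1.920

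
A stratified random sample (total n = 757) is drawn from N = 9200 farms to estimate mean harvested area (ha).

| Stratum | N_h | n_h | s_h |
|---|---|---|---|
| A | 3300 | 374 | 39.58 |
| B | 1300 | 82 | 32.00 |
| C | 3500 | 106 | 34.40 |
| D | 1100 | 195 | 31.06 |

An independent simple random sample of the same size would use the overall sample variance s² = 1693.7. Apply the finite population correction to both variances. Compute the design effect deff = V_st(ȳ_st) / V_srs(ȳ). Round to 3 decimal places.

V̂(ȳ_st) = Σ W_h² (1 − n_h/N_h) s_h²/n_h, with W_h = N_h/N and N = 9200:
  stratum A: (3300/9200)²·(1 − 374/3300)·39.58²/374 = 0.477851
  stratum B: (1300/9200)²·(1 − 82/1300)·32.00²/82 = 0.233615
  stratum C: (3500/9200)²·(1 − 106/3500)·34.40²/106 = 1.56681
  stratum D: (1100/9200)²·(1 − 195/1100)·31.06²/195 = 0.0581881
V_st = 2.33646
V_srs = (1 − 757/9200)·1693.7/757 = 2.05329
deff = V_st / V_srs = 2.33646/2.05329 = 1.1379

deff ≈ 1.138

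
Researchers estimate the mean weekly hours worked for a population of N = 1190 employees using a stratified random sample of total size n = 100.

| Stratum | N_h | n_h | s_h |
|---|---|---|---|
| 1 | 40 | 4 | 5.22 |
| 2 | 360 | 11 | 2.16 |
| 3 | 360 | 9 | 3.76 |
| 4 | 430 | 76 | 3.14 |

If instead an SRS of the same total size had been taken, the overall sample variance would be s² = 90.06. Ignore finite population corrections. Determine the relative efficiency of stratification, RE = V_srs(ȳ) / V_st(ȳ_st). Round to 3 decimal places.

V̂(ȳ_st) = Σ W_h² s_h²/n_h, with W_h = N_h/N and N = 1190:
  stratum 1: (40/1190)²·5.22²/4 = 0.00769674
  stratum 2: (360/1190)²·2.16²/11 = 0.0388174
  stratum 3: (360/1190)²·3.76²/9 = 0.143762
  stratum 4: (430/1190)²·3.14²/76 = 0.016939
V_st = 0.207215
V_srs = s²/n = 90.06/100 = 0.9006
Relative efficiency = V_srs / V_st = 0.9006/0.207215 = 4.3462

RE ≈ 4.346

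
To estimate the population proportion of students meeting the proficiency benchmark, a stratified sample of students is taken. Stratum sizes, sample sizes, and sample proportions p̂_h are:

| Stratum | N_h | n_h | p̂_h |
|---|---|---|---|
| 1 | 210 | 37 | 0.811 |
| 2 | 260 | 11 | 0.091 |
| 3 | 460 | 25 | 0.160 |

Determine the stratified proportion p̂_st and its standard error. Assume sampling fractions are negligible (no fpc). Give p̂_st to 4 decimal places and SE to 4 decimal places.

N = 930; stratum weights W_h = N_h/N.
p̂_st = Σ W_h p̂_h = (210·0.811 + 260·0.091 + 460·0.160)/930 = 0.28771
V̂(p̂_st) = Σ W_h² p̂_h(1−p̂_h)/(n_h−1):
  stratum 1: (210/930)²·0.811·0.189/36 = 0.000217097
  stratum 2: (260/930)²·0.091·0.909/10 = 0.000646526
  stratum 3: (460/930)²·0.160·0.840/24 = 0.00137005
V̂(p̂_st) = 0.00223368; SE = √V̂ = 0.0472618

p̂_st ≈ 0.2877, SE ≈ 0.0473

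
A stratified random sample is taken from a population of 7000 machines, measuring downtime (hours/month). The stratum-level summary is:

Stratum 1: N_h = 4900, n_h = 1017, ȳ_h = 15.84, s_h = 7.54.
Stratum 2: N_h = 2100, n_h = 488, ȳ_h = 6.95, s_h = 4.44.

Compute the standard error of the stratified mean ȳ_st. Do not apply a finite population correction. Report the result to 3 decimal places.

V̂(ȳ_st) = Σ W_h² s_h²/n_h, with W_h = N_h/N and N = 7000:
  stratum 1: (4900/7000)²·7.54²/1017 = 0.0273916
  stratum 2: (2100/7000)²·4.44²/488 = 0.0036357
V̂(ȳ_st) = 0.0310273
SE(ȳ_st) = √0.0310273 = 0.176146

SE(ȳ_st) ≈ 0.176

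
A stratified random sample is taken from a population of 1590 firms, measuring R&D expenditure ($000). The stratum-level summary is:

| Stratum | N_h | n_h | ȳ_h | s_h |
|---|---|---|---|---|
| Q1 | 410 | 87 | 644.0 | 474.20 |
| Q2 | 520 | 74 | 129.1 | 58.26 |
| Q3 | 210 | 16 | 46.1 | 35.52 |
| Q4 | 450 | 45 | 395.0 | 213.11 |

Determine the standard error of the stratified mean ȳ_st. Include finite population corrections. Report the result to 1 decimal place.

V̂(ȳ_st) = Σ W_h² (1 − n_h/N_h) s_h²/n_h, with W_h = N_h/N and N = 1590:
  stratum Q1: (410/1590)²·(1 − 87/410)·474.20²/87 = 135.393
  stratum Q2: (520/1590)²·(1 − 74/520)·58.26²/74 = 4.20778
  stratum Q3: (210/1590)²·(1 − 16/210)·35.52²/16 = 1.27073
  stratum Q4: (450/1590)²·(1 − 45/450)·213.11²/45 = 72.7559
V̂(ȳ_st) = 213.627
SE(ȳ_st) = √213.627 = 14.616

SE(ȳ_st) ≈ 14.6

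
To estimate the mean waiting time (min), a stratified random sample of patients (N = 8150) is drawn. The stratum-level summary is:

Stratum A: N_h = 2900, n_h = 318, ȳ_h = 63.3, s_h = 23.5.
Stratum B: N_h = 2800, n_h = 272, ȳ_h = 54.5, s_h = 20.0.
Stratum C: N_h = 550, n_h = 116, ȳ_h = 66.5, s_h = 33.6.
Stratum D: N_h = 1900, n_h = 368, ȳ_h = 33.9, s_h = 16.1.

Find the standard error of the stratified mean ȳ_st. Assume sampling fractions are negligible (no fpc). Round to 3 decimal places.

V̂(ȳ_st) = Σ W_h² s_h²/n_h, with W_h = N_h/N and N = 8150:
  stratum A: (2900/8150)²·23.5²/318 = 0.219882
  stratum B: (2800/8150)²·20.0²/272 = 0.173577
  stratum C: (550/8150)²·33.6²/116 = 0.0443232
  stratum D: (1900/8150)²·16.1²/368 = 0.0382821
V̂(ȳ_st) = 0.476064
SE(ȳ_st) = √0.476064 = 0.689974

SE(ȳ_st) ≈ 0.690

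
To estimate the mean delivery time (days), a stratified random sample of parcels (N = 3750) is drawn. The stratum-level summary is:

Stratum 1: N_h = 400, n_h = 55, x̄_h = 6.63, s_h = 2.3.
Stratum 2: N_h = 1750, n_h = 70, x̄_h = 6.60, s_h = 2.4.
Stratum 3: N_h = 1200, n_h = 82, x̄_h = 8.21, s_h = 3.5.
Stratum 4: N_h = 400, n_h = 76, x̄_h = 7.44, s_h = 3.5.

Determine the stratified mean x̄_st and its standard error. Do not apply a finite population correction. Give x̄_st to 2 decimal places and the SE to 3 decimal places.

x̄_st ≈ 7.21, SE ≈ 0.190

x̄_st = Σ W_h x̄_h = (400·6.63 + 1750·6.60 + 1200·8.21 + 400·7.44)/3750 = 7.20800
V̂(x̄_st) = Σ W_h² s_h²/n_h, with W_h = N_h/N and N = 3750:
  stratum 1: (400/3750)²·2.3²/55 = 0.00109434
  stratum 2: (1750/3750)²·2.4²/70 = 0.01792
  stratum 3: (1200/3750)²·3.5²/82 = 0.0152976
  stratum 4: (400/3750)²·3.5²/76 = 0.00183392
V̂(x̄_st) = 0.0361458
SE(x̄_st) = √0.0361458 = 0.190121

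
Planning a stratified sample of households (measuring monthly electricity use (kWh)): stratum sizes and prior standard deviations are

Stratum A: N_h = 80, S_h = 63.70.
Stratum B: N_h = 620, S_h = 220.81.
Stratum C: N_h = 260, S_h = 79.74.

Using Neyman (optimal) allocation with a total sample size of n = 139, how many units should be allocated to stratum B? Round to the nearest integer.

Neyman allocation: n_h = n · N_h S_h / Σ N_i S_i, with n = 139.
  stratum A: N_h·S_h = 80·63.70 = 5096.00
  stratum B: N_h·S_h = 620·220.81 = 136902.20
  stratum C: N_h·S_h = 260·79.74 = 20732.40
Σ N_h S_h = 162730.60
n for stratum B = 139·136902.20/162730.60 = 116.938 → 117

117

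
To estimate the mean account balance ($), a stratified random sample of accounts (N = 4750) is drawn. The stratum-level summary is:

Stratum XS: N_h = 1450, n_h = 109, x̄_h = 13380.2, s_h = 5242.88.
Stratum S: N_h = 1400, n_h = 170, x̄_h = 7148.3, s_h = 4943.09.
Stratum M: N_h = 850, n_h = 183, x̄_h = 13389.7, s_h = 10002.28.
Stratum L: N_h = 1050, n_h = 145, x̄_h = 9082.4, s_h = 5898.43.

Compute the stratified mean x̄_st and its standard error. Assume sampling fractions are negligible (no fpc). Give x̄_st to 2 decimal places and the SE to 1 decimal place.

x̄_st = Σ W_h x̄_h = (1450·13380.2 + 1400·7148.3 + 850·13389.7 + 1050·9082.4)/4750 = 10595.08947
V̂(x̄_st) = Σ W_h² s_h²/n_h, with W_h = N_h/N and N = 4750:
  stratum XS: (1450/4750)²·5242.88²/109 = 23499.7
  stratum S: (1400/4750)²·4943.09²/170 = 12485.8
  stratum M: (850/4750)²·10002.28²/183 = 17506.4
  stratum L: (1050/4750)²·5898.43²/145 = 11724.6
V̂(x̄_st) = 65216.5
SE(x̄_st) = √65216.5 = 255.375

x̄_st ≈ 10595.09, SE ≈ 255.4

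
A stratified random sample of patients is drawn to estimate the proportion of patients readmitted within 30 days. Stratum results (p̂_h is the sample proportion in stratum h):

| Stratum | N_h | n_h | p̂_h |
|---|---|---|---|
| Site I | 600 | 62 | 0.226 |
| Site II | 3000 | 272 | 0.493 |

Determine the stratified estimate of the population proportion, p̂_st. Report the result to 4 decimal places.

p̂_st ≈ 0.4485

N = 3600; stratum weights W_h = N_h/N.
p̂_st = Σ W_h p̂_h = (600·0.226 + 3000·0.493)/3600 = 0.44850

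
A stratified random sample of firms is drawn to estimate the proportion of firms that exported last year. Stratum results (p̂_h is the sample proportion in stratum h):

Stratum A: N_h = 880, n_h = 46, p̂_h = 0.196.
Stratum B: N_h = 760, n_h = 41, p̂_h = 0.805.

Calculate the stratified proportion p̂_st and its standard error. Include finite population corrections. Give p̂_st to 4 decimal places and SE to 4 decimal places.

p̂_st ≈ 0.4782, SE ≈ 0.0419

N = 1640; stratum weights W_h = N_h/N.
p̂_st = Σ W_h p̂_h = (880·0.196 + 760·0.805)/1640 = 0.47822
V̂(p̂_st) = Σ W_h² (1 − n_h/N_h) p̂_h(1−p̂_h)/(n_h−1):
  stratum A: (880/1640)²·(1 − 46/880)·0.196·0.804/45 = 0.000955566
  stratum B: (760/1640)²·(1 − 41/760)·0.805·0.195/40 = 0.000797306
V̂(p̂_st) = 0.00175287; SE = √V̂ = 0.0418673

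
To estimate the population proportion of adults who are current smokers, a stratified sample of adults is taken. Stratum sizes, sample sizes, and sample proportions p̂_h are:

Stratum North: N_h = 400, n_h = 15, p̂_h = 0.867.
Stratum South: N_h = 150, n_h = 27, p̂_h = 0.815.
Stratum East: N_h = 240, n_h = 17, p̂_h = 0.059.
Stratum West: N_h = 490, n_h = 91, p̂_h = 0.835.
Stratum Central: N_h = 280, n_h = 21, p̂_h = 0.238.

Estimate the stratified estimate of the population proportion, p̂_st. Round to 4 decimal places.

p̂_st ≈ 0.6147

N = 1560; stratum weights W_h = N_h/N.
p̂_st = Σ W_h p̂_h = (400·0.867 + 150·0.815 + 240·0.059 + 490·0.835 + 280·0.238)/1560 = 0.61474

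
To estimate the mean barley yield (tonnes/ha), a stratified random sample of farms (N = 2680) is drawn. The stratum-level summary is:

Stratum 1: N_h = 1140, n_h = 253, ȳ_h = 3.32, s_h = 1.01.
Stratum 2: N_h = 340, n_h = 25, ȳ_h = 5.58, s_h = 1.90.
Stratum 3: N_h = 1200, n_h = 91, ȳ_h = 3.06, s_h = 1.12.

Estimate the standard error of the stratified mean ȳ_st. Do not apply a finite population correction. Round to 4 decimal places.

V̂(ȳ_st) = Σ W_h² s_h²/n_h, with W_h = N_h/N and N = 2680:
  stratum 1: (1140/2680)²·1.01²/253 = 0.000729562
  stratum 2: (340/2680)²·1.90²/25 = 0.0023241
  stratum 3: (1200/2680)²·1.12²/91 = 0.00276368
V̂(ȳ_st) = 0.00581734
SE(ȳ_st) = √0.00581734 = 0.0762715

SE(ȳ_st) ≈ 0.0763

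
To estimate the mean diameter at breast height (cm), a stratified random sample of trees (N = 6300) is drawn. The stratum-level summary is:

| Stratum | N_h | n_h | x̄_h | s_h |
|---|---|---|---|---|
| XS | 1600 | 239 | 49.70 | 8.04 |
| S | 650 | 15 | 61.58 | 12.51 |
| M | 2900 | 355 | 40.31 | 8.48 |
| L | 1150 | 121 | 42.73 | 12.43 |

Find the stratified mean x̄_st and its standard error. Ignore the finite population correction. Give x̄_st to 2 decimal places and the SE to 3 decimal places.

x̄_st ≈ 45.33, SE ≈ 0.463

x̄_st = Σ W_h x̄_h = (1600·49.70 + 650·61.58 + 2900·40.31 + 1150·42.73)/6300 = 45.33103
V̂(x̄_st) = Σ W_h² s_h²/n_h, with W_h = N_h/N and N = 6300:
  stratum XS: (1600/6300)²·8.04²/239 = 0.0174451
  stratum S: (650/6300)²·12.51²/15 = 0.111063
  stratum M: (2900/6300)²·8.48²/355 = 0.0429218
  stratum L: (1150/6300)²·12.43²/121 = 0.0425472
V̂(x̄_st) = 0.213977
SE(x̄_st) = √0.213977 = 0.462577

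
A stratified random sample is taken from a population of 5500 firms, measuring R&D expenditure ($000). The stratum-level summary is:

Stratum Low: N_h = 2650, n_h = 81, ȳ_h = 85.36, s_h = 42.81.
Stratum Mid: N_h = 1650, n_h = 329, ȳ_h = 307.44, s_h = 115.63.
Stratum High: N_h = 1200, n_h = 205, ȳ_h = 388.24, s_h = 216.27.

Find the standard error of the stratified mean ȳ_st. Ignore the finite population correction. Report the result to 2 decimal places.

V̂(ȳ_st) = Σ W_h² s_h²/n_h, with W_h = N_h/N and N = 5500:
  stratum Low: (2650/5500)²·42.81²/81 = 5.25257
  stratum Mid: (1650/5500)²·115.63²/329 = 3.65753
  stratum High: (1200/5500)²·216.27²/205 = 10.8612
V̂(ȳ_st) = 19.7712
SE(ȳ_st) = √19.7712 = 4.44649

SE(ȳ_st) ≈ 4.45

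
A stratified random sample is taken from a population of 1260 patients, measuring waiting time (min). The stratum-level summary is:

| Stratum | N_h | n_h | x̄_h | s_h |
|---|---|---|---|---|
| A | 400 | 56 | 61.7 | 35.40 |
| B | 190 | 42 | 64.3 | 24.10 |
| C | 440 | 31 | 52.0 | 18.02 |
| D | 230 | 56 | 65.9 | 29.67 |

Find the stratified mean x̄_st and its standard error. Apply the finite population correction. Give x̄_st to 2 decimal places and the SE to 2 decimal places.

x̄_st ≈ 59.47, SE ≈ 1.94

x̄_st = Σ W_h x̄_h = (400·61.7 + 190·64.3 + 440·52.0 + 230·65.9)/1260 = 59.47143
V̂(x̄_st) = Σ W_h² (1 − n_h/N_h) s_h²/n_h, with W_h = N_h/N and N = 1260:
  stratum A: (400/1260)²·(1 − 56/400)·35.40²/56 = 1.93953
  stratum B: (190/1260)²·(1 − 42/190)·24.10²/42 = 0.24494
  stratum C: (440/1260)²·(1 − 31/440)·18.02²/31 = 1.18736
  stratum D: (230/1260)²·(1 − 56/230)·29.67²/56 = 0.396263
V̂(x̄_st) = 3.76809
SE(x̄_st) = √3.76809 = 1.94116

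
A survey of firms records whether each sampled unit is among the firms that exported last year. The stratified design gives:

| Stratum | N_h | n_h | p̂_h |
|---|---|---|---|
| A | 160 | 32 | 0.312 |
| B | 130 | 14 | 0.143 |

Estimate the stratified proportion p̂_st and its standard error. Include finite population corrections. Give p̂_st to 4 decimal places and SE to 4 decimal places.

p̂_st ≈ 0.2362, SE ≈ 0.0581

N = 290; stratum weights W_h = N_h/N.
p̂_st = Σ W_h p̂_h = (160·0.312 + 130·0.143)/290 = 0.23624
V̂(p̂_st) = Σ W_h² (1 − n_h/N_h) p̂_h(1−p̂_h)/(n_h−1):
  stratum A: (160/290)²·(1 − 32/160)·0.312·0.688/31 = 0.00168622
  stratum B: (130/290)²·(1 − 14/130)·0.143·0.857/13 = 0.00169036
V̂(p̂_st) = 0.00337658; SE = √V̂ = 0.0581084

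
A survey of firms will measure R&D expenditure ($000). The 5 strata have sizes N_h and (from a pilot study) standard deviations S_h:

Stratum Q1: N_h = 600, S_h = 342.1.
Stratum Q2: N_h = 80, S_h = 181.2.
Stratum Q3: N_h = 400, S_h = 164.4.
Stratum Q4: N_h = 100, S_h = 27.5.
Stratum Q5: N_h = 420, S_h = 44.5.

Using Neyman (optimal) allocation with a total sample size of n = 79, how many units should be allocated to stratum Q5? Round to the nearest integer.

Neyman allocation: n_h = n · N_h S_h / Σ N_i S_i, with n = 79.
  stratum Q1: N_h·S_h = 600·342.1 = 205260.00
  stratum Q2: N_h·S_h = 80·181.2 = 14496.00
  stratum Q3: N_h·S_h = 400·164.4 = 65760.00
  stratum Q4: N_h·S_h = 100·27.5 = 2750.00
  stratum Q5: N_h·S_h = 420·44.5 = 18690.00
Σ N_h S_h = 306956.00
n for stratum Q5 = 79·18690.00/306956.00 = 4.810 → 5

5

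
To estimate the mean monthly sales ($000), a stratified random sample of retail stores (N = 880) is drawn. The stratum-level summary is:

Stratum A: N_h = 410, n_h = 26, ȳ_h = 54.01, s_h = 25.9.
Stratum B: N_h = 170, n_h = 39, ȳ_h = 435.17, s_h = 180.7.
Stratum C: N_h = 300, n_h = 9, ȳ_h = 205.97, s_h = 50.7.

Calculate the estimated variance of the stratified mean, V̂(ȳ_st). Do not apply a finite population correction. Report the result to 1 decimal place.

V̂(ȳ_st) ≈ 70.0

V̂(ȳ_st) = Σ W_h² s_h²/n_h, with W_h = N_h/N and N = 880:
  stratum A: (410/880)²·25.9²/26 = 5.60052
  stratum B: (170/880)²·180.7²/39 = 31.2453
  stratum C: (300/880)²·50.7²/9 = 33.1933
V̂(ȳ_st) = 70.0391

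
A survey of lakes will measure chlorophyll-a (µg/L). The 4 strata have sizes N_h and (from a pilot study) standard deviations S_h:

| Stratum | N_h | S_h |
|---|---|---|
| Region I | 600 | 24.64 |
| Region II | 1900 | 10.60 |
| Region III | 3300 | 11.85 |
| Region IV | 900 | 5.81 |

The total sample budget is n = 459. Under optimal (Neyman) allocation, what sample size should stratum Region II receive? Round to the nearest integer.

117

Neyman allocation: n_h = n · N_h S_h / Σ N_i S_i, with n = 459.
  stratum Region I: N_h·S_h = 600·24.64 = 14784.00
  stratum Region II: N_h·S_h = 1900·10.60 = 20140.00
  stratum Region III: N_h·S_h = 3300·11.85 = 39105.00
  stratum Region IV: N_h·S_h = 900·5.81 = 5229.00
Σ N_h S_h = 79258.00
n for stratum Region II = 459·20140.00/79258.00 = 116.635 → 117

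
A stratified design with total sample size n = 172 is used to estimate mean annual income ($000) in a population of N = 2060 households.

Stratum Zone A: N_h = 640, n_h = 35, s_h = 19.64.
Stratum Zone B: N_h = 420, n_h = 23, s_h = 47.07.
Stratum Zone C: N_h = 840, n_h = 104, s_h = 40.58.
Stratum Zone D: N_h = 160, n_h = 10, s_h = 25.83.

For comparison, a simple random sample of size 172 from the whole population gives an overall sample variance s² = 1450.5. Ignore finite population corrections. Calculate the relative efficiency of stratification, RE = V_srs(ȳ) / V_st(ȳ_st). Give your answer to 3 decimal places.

RE ≈ 1.041

V̂(ȳ_st) = Σ W_h² s_h²/n_h, with W_h = N_h/N and N = 2060:
  stratum Zone A: (640/2060)²·19.64²/35 = 1.06375
  stratum Zone B: (420/2060)²·47.07²/23 = 4.00428
  stratum Zone C: (840/2060)²·40.58²/104 = 2.63278
  stratum Zone D: (160/2060)²·25.83²/10 = 0.402489
V_st = 8.10331
V_srs = s²/n = 1450.5/172 = 8.43314
Relative efficiency = V_srs / V_st = 8.43314/8.10331 = 1.0407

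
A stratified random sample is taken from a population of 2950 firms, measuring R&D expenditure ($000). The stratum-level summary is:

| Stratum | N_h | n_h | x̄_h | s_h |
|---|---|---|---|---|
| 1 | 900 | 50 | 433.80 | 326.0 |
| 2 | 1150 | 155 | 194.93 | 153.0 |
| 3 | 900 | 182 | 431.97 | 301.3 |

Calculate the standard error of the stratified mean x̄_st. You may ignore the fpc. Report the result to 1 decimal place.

V̂(x̄_st) = Σ W_h² s_h²/n_h, with W_h = N_h/N and N = 2950:
  stratum 1: (900/2950)²·326.0²/50 = 197.836
  stratum 2: (1150/2950)²·153.0²/155 = 22.9511
  stratum 3: (900/2950)²·301.3²/182 = 46.4267
V̂(x̄_st) = 267.214
SE(x̄_st) = √267.214 = 16.3467

SE(x̄_st) ≈ 16.3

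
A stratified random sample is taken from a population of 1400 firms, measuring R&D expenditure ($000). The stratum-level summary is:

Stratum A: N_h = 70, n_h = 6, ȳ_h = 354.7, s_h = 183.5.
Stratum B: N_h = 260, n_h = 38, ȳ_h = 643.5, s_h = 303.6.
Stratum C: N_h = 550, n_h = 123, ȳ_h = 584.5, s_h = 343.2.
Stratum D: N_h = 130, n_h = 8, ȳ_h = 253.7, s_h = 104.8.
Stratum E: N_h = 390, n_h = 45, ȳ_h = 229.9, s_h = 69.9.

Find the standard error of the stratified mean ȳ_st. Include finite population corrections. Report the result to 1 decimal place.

V̂(ȳ_st) = Σ W_h² (1 − n_h/N_h) s_h²/n_h, with W_h = N_h/N and N = 1400:
  stratum A: (70/1400)²·(1 − 6/70)·183.5²/6 = 12.8275
  stratum B: (260/1400)²·(1 − 38/260)·303.6²/38 = 71.4316
  stratum C: (550/1400)²·(1 − 123/550)·343.2²/123 = 114.742
  stratum D: (130/1400)²·(1 − 8/130)·104.8²/8 = 11.1091
  stratum E: (390/1400)²·(1 − 45/390)·69.9²/45 = 7.45366
V̂(ȳ_st) = 217.564
SE(ȳ_st) = √217.564 = 14.7501

SE(ȳ_st) ≈ 14.8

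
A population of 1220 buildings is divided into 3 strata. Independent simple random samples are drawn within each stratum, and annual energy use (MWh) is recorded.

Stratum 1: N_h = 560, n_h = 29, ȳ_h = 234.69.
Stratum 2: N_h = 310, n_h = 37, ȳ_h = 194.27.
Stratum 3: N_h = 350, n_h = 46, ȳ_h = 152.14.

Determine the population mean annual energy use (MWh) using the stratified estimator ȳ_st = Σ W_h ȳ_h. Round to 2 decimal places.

ȳ_st ≈ 200.74

N = Σ N_h = 1220. Stratum weights W_h = N_h/N.
ȳ_st = (560·234.69 + 310·194.27 + 350·152.14) / 1220 = 200.7370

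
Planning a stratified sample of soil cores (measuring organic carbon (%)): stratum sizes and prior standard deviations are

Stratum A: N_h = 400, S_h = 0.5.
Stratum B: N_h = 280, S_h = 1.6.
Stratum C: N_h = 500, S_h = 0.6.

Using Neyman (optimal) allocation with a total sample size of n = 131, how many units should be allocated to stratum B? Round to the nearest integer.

Neyman allocation: n_h = n · N_h S_h / Σ N_i S_i, with n = 131.
  stratum A: N_h·S_h = 400·0.5 = 200.00
  stratum B: N_h·S_h = 280·1.6 = 448.00
  stratum C: N_h·S_h = 500·0.6 = 300.00
Σ N_h S_h = 948.00
n for stratum B = 131·448.00/948.00 = 61.907 → 62

62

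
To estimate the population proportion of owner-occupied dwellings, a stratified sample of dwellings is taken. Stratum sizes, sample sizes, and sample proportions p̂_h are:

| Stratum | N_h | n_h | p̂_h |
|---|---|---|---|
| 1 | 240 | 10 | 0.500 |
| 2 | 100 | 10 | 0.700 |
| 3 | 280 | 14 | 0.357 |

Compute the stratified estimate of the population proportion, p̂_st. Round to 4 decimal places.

p̂_st ≈ 0.4677

N = 620; stratum weights W_h = N_h/N.
p̂_st = Σ W_h p̂_h = (240·0.500 + 100·0.700 + 280·0.357)/620 = 0.46768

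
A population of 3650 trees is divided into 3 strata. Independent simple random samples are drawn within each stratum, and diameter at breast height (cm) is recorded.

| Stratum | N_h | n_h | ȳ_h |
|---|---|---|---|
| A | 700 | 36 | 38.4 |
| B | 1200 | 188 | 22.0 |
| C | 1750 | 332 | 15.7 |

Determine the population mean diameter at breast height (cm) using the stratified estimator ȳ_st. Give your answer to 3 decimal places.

ȳ_st ≈ 22.125

N = Σ N_h = 3650. Stratum weights W_h = N_h/N.
ȳ_st = (700·38.4 + 1200·22.0 + 1750·15.7) / 3650 = 22.12466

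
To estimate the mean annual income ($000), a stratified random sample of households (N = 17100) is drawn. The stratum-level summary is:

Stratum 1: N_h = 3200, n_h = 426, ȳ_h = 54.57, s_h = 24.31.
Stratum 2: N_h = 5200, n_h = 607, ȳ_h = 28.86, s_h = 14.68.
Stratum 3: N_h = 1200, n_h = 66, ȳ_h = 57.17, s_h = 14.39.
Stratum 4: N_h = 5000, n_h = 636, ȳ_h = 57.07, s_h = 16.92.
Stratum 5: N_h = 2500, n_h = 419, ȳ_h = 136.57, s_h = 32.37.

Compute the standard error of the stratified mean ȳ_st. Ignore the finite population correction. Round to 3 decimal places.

V̂(ȳ_st) = Σ W_h² s_h²/n_h, with W_h = N_h/N and N = 17100:
  stratum 1: (3200/17100)²·24.31²/426 = 0.0485812
  stratum 2: (5200/17100)²·14.68²/607 = 0.0328305
  stratum 3: (1200/17100)²·14.39²/66 = 0.0154507
  stratum 4: (5000/17100)²·16.92²/636 = 0.038485
  stratum 5: (2500/17100)²·32.37²/419 = 0.0534514
V̂(ȳ_st) = 0.188799
SE(ȳ_st) = √0.188799 = 0.43451

SE(ȳ_st) ≈ 0.435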